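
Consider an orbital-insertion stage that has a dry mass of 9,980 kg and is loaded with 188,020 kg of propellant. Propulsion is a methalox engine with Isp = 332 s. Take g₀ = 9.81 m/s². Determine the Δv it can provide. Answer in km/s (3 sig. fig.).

v_e = Isp · g₀ = 332 × 9.81 = 3256.9 m/s.
m₀ = m_dry + m_prop = 9,980 + 188,020 = 198,000 kg.
Using Δv = v_e ln(m₀/m_f): Δv = v_e · ln(m₀/m_f) = 3256.9 × ln(19.84) = 3256.9 × 2.9877 ≈ 9730.6 m/s.

Δv ≈ 9.73 km/s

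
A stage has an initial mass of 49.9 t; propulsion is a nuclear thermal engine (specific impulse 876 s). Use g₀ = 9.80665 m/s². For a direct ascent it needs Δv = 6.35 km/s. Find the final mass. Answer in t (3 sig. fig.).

final mass ≈ 23.8 t

v_e = Isp · g₀ = 876 × 9.80665 = 8590.6 m/s.
By the Tsiolkovsky rocket equation, m₀/m_f = exp(Δv / v_e) = exp(6350 / 8590.6) = exp(0.7392) = 2.0942.
m_f = m₀ / 2.0942 = 49.9 / 2.0942 = 23.8277 t.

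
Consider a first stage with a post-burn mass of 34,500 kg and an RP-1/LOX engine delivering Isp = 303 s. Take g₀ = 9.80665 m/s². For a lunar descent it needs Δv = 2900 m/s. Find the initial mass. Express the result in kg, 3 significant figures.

initial mass ≈ 91600 kg

v_e = Isp · g₀ = 303 × 9.80665 = 2971.4 m/s.
Rocket equation: m₀/m_f = exp(Δv / v_e) = exp(2900 / 2971.4) = exp(0.9760) = 2.6537.
m₀ = m_f × 2.6537 = 34,500 × 2.6537 = 91,552.7 kg.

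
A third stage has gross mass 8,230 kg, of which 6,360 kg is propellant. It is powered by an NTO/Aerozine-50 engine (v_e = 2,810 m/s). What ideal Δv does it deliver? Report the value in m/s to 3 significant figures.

m_f = m₀ − m_prop = 8,230 − 6,360 = 1,870 kg.
From the ideal rocket equation, Δv = v_e · ln(m₀/m_f) = 2810.0 × ln(4.401) = 2810.0 × 1.4818 ≈ 4164.0 m/s.

Δv ≈ 4160 m/s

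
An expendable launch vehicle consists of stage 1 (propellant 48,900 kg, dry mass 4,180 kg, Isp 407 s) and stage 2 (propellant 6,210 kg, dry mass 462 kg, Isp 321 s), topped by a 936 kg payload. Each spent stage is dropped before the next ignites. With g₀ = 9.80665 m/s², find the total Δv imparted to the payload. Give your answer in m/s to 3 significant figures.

Δv ≈ 11900 m/s

Ignition mass of stage 1 = 48,900+4,180 + 6,210+462 + 936 = 60,688 kg.
Stage 1: m₀ = 60,688 kg, m_f = 60,688 − 48,900 = 11,788 kg; Δv = 407×9.80665×ln(5.148) = 3991.3×1.6387 ≈ 6540 m/s.
Stage 2: m₀ = 7,608 kg, m_f = 7,608 − 6,210 = 1,398 kg; Δv = 321×9.80665×ln(5.442) = 3147.9×1.6942 ≈ 5333 m/s.
Total Δv = 6540 + 5333 = 11873 m/s.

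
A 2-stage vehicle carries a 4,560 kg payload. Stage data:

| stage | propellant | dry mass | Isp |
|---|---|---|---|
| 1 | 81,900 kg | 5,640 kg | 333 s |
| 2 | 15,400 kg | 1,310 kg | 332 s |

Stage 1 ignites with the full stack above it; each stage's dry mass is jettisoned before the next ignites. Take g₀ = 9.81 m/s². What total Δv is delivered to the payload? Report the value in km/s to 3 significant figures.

Ignition mass of stage 1 = 81,900+5,640 + 15,400+1,310 + 4,560 = 108,810 kg.
Stage 1: m₀ = 108,810 kg, m_f = 108,810 − 81,900 = 26,910 kg; Δv = 333×9.81×ln(4.043) = 3266.7×1.3971 ≈ 4564 m/s.
Stage 2: m₀ = 21,270 kg, m_f = 21,270 − 15,400 = 5,870 kg; Δv = 332×9.81×ln(3.624) = 3256.9×1.2874 ≈ 4193 m/s.
Total Δv = 4564 + 4193 = 8757 m/s.

Δv ≈ 8.76 km/s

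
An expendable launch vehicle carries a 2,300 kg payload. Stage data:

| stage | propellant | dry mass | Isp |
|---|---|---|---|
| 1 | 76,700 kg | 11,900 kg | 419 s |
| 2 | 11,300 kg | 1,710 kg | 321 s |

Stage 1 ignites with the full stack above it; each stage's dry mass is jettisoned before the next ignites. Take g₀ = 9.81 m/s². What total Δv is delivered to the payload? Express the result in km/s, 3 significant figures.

Ignition mass of stage 1 = 76,700+11,900 + 11,300+1,710 + 2,300 = 103,910 kg.
Stage 1: m₀ = 103,910 kg, m_f = 103,910 − 76,700 = 27,210 kg; Δv = 419×9.81×ln(3.819) = 4110.4×1.3399 ≈ 5508 m/s.
Stage 2: m₀ = 15,310 kg, m_f = 15,310 − 11,300 = 4,010 kg; Δv = 321×9.81×ln(3.818) = 3149.0×1.3397 ≈ 4219 m/s.
Total Δv = 5508 + 4219 = 9727 m/s.

Δv ≈ 9.73 km/s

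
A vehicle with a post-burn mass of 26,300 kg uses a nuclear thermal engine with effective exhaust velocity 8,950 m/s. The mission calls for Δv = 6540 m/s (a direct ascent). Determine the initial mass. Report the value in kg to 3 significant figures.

m₀/m_f = exp(Δv / v_e) = exp(6540 / 8950.0) = exp(0.7307) = 2.0766.
m₀ = m_f × 2.0766 = 26,300 × 2.0766 = 54,614.6 kg.

initial mass ≈ 54600 kg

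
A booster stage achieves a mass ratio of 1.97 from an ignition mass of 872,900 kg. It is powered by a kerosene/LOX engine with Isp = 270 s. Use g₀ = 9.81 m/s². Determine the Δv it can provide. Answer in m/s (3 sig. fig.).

Δv ≈ 1800 m/s

v_e = Isp · g₀ = 270 × 9.81 = 2648.7 m/s.
Using Δv = v_e ln(m₀/m_f): Δv = v_e · ln(1.97) = 2648.7 × 0.6780 ≈ 1795.9 m/s.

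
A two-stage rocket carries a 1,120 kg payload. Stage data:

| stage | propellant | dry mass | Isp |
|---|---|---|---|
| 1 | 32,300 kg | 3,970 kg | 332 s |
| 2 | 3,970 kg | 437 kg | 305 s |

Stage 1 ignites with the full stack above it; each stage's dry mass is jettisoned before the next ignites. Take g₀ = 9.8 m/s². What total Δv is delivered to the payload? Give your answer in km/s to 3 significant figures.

Δv ≈ 8.61 km/s

Ignition mass of stage 1 = 32,300+3,970 + 3,970+437 + 1,120 = 41,797 kg.
Stage 1: m₀ = 41,797 kg, m_f = 41,797 − 32,300 = 9,497 kg; Δv = 332×9.8×ln(4.401) = 3253.6×1.4818 ≈ 4821 m/s.
Stage 2: m₀ = 5,527 kg, m_f = 5,527 − 3,970 = 1,557 kg; Δv = 305×9.8×ln(3.55) = 2989.0×1.2669 ≈ 3787 m/s.
Total Δv = 4821 + 3787 = 8608 m/s.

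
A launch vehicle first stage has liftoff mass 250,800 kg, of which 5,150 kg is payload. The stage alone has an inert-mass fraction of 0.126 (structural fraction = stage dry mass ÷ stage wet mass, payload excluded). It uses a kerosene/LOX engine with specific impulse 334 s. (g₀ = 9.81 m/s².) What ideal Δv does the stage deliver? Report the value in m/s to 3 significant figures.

Stage wet mass = m₀ − payload = 250,800 − 5,150 = 245,650 kg.
Stage dry mass = ε × stage wet mass = 0.126 × 245,650 = 30,951.9 kg.
Burnout mass m_f = stage dry + payload = 30,951.9 + 5,150 = 36,101.9 kg.
v_e = Isp · g₀ = 334 × 9.81 = 3276.5 m/s.
By the Tsiolkovsky rocket equation, Δv = v_e · ln(250,800/36,101.9) = 3276.5 × ln(6.947) = 3276.5 × 1.9383 ≈ 6351 m/s.

Δv ≈ 6350 m/s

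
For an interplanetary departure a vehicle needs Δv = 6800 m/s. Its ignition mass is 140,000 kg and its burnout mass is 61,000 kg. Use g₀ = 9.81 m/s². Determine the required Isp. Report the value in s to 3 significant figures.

Isp ≈ 834 s

ln(m₀/m_f) = ln(140000/61000) = ln(2.295) = 0.8308.
By the Tsiolkovsky rocket equation, v_e = Δv / ln(m₀/m_f) = 6800 / 0.8308 = 8185.2 m/s.
Isp = v_e / g₀ = 8185.2 / 9.81 = 834.4 s.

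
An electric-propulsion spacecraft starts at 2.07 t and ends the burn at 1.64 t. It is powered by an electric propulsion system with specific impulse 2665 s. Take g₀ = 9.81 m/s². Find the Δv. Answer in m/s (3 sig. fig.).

Δv ≈ 6090 m/s

v_e = Isp · g₀ = 2665 × 9.81 = 26143.7 m/s.
Δv = v_e · ln(m₀/m_f) = 26143.7 × ln(1.262) = 26143.7 × 0.2329 ≈ 6087.6 m/s.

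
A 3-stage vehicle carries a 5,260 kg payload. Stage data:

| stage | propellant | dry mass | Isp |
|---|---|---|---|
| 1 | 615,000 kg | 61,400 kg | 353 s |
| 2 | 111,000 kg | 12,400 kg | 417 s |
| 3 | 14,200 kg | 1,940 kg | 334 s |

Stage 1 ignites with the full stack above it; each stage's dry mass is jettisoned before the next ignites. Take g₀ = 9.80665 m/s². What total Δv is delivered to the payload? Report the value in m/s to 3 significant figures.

Δv ≈ 14300 m/s

Ignition mass of stage 1 = 615,000+61,400 + 111,000+12,400 + 14,200+1,940 + 5,260 = 821,200 kg.
Stage 1: m₀ = 821,200 kg, m_f = 821,200 − 615,000 = 206,200 kg; Δv = 353×9.80665×ln(3.983) = 3461.7×1.3819 ≈ 4784 m/s.
Stage 2: m₀ = 144,800 kg, m_f = 144,800 − 111,000 = 33,800 kg; Δv = 417×9.80665×ln(4.284) = 4089.4×1.4549 ≈ 5950 m/s.
Stage 3: m₀ = 21,400 kg, m_f = 21,400 − 14,200 = 7,200 kg; Δv = 334×9.80665×ln(2.972) = 3275.4×1.0893 ≈ 3568 m/s.
Total Δv = 4784 + 5950 + 3568 = 14302 m/s.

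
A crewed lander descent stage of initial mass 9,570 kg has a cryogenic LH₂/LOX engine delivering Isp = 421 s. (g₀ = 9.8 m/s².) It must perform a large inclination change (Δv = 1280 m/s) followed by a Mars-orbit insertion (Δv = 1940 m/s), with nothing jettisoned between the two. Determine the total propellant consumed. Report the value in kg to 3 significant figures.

total propellant consumed ≈ 5190 kg

v_e = Isp · g₀ = 421 × 9.8 = 4125.8 m/s.
After the first burn: m = 9570 × exp(−1280/4125.8) = 9570 × 0.73327 = 7,017.39 kg.
After the second burn: m = 7,017.39 × exp(−1940/4125.8) = 7,017.39 × 0.62487 = 4,384.96 kg.
Total propellant = m₀ − m_final = 9570 − 4,384.96 = 5,185.04 kg.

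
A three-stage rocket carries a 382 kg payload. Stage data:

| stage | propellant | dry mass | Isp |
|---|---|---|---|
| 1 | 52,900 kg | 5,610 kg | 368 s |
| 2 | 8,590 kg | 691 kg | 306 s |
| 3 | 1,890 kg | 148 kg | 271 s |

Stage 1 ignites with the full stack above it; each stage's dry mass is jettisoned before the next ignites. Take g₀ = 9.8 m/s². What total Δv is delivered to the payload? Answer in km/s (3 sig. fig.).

Ignition mass of stage 1 = 52,900+5,610 + 8,590+691 + 1,890+148 + 382 = 70,211 kg.
Stage 1: m₀ = 70,211 kg, m_f = 70,211 − 52,900 = 17,311 kg; Δv = 368×9.8×ln(4.056) = 3606.4×1.4002 ≈ 5050 m/s.
Stage 2: m₀ = 11,701 kg, m_f = 11,701 − 8,590 = 3,111 kg; Δv = 306×9.8×ln(3.761) = 2998.8×1.3247 ≈ 3973 m/s.
Stage 3: m₀ = 2,420 kg, m_f = 2,420 − 1,890 = 530 kg; Δv = 271×9.8×ln(4.566) = 2655.8×1.5186 ≈ 4033 m/s.
Total Δv = 5050 + 3973 + 4033 = 13056 m/s.

Δv ≈ 13.1 km/s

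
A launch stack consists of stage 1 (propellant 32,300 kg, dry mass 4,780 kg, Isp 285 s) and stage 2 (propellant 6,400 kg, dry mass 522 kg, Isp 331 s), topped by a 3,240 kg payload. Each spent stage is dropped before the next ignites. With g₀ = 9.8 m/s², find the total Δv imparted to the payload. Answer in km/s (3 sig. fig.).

Δv ≈ 6.44 km/s

Ignition mass of stage 1 = 32,300+4,780 + 6,400+522 + 3,240 = 47,242 kg.
Stage 1: m₀ = 47,242 kg, m_f = 47,242 − 32,300 = 14,942 kg; Δv = 285×9.8×ln(3.162) = 2793.0×1.1511 ≈ 3215 m/s.
Stage 2: m₀ = 10,162 kg, m_f = 10,162 − 6,400 = 3,762 kg; Δv = 331×9.8×ln(2.701) = 3243.8×0.9937 ≈ 3223 m/s.
Total Δv = 3215 + 3223 = 6438 m/s.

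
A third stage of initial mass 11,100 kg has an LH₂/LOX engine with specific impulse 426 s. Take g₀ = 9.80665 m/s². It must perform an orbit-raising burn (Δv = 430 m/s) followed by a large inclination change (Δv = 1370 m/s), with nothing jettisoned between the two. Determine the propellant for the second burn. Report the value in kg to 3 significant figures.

propellant for the second burn ≈ 2800 kg

v_e = Isp · g₀ = 426 × 9.80665 = 4177.6 m/s.
After the first burn: m = 11100 × exp(−430/4177.6) = 11100 × 0.90219 = 10,014.3 kg.
After the second burn: m = 10,014.3 × exp(−1370/4177.6) = 10,014.3 × 0.72041 = 7,214.4 kg.
Second-burn propellant = 10,014.3 − 7,214.4 = 2,799.9 kg.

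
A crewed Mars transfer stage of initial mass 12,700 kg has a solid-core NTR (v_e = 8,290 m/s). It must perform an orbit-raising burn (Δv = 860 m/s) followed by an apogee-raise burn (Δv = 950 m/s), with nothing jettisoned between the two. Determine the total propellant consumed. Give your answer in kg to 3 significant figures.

total propellant consumed ≈ 2490 kg

After the first burn: m = 12700 × exp(−860/8290.0) = 12700 × 0.90146 = 11,448.5 kg.
After the second burn: m = 11,448.5 × exp(−950/8290.0) = 11,448.5 × 0.89173 = 10,209 kg.
Total propellant = m₀ − m_final = 12700 − 10,209 = 2,491 kg.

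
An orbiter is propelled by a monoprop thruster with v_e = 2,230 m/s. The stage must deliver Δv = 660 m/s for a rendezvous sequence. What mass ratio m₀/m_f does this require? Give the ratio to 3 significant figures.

mass ratio ≈ 1.34

Using Δv = v_e ln(m₀/m_f): m₀/m_f = exp(Δv / v_e) = exp(660 / 2230.0) = exp(0.2960) = 1.3444.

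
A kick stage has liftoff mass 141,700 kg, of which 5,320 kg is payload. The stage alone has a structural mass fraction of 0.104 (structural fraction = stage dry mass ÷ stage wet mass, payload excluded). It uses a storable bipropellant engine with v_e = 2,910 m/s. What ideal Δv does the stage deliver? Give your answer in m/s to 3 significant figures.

Δv ≈ 5770 m/s

Stage wet mass = m₀ − payload = 141,700 − 5,320 = 136,380 kg.
Stage dry mass = ε × stage wet mass = 0.104 × 136,380 = 14,183.5 kg.
Burnout mass m_f = stage dry + payload = 14,183.5 + 5,320 = 19,503.5 kg.
Rocket equation: Δv = v_e · ln(141,700/19,503.5) = 2910.0 × ln(7.265) = 2910.0 × 1.9831 ≈ 5771 m/s.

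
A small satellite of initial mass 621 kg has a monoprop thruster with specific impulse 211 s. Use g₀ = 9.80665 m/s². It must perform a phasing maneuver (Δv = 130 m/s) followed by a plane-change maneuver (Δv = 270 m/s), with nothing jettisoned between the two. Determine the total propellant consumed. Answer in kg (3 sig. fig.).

v_e = Isp · g₀ = 211 × 9.80665 = 2069.2 m/s.
After the first burn: m = 621 × exp(−130/2069.2) = 621 × 0.93911 = 583.187 kg.
After the second burn: m = 583.187 × exp(−270/2069.2) = 583.187 × 0.87767 = 511.846 kg.
Total propellant = m₀ − m_final = 621 − 511.846 = 109.154 kg.

total propellant consumed ≈ 109 kg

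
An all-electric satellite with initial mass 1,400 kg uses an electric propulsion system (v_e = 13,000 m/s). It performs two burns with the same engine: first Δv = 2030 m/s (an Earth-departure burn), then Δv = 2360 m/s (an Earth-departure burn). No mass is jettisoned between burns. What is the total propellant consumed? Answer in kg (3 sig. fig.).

total propellant consumed ≈ 401 kg

After the first burn: m = 1400 × exp(−2030/13000.0) = 1400 × 0.85543 = 1,197.6 kg.
After the second burn: m = 1,197.6 × exp(−2360/13000.0) = 1,197.6 × 0.83399 = 998.786 kg.
Total propellant = m₀ − m_final = 1400 − 998.786 = 401.214 kg.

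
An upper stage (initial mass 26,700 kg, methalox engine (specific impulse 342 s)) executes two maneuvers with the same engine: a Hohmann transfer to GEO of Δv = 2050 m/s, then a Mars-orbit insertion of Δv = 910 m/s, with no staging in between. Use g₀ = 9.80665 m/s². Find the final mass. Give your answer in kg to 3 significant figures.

final mass ≈ 11000 kg

v_e = Isp · g₀ = 342 × 9.80665 = 3353.9 m/s.
After the first burn: m = 26700 × exp(−2050/3353.9) = 26700 × 0.54268 = 14,489.6 kg.
After the second burn: m = 14,489.6 × exp(−910/3353.9) = 14,489.6 × 0.76237 = 11,046.4 kg.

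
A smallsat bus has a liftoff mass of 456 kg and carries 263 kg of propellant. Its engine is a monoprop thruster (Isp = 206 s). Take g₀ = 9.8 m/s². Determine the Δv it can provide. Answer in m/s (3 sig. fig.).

Δv ≈ 1740 m/s

v_e = Isp · g₀ = 206 × 9.8 = 2018.8 m/s.
m_f = m₀ − m_prop = 456 − 263 = 193 kg.
Rocket equation: Δv = v_e · ln(m₀/m_f) = 2018.8 × ln(2.363) = 2018.8 × 0.8598 ≈ 1735.8 m/s.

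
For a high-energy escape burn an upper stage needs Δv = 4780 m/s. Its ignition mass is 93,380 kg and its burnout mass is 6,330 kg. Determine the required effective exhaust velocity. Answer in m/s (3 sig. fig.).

v_e ≈ 1780 m/s

ln(m₀/m_f) = ln(93380/6330) = ln(14.75) = 2.6914.
v_e = Δv / ln(m₀/m_f) = 4780 / 2.6914 = 1776.0 m/s.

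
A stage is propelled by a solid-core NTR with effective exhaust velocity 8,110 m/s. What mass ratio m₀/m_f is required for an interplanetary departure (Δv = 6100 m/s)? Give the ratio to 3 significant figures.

m₀/m_f = exp(Δv / v_e) = exp(6100 / 8110.0) = exp(0.7522) = 2.1216.

mass ratio ≈ 2.12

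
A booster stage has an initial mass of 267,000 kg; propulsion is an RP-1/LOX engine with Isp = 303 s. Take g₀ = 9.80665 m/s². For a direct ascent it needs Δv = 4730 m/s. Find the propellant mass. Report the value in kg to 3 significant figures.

propellant mass ≈ 213000 kg

v_e = Isp · g₀ = 303 × 9.80665 = 2971.4 m/s.
m₀/m_f = exp(Δv / v_e) = exp(4730 / 2971.4) = exp(1.5918) = 4.9128.
m_f = 267,000 / 4.9128 = 54,347.8 kg, so propellant = m₀ − m_f = 267,000 − 54,347.8 = 212,652.2 kg.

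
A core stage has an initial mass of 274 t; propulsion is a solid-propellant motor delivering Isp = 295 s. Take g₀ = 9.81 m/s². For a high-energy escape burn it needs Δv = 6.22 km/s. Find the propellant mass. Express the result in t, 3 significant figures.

propellant mass ≈ 242 t

v_e = Isp · g₀ = 295 × 9.81 = 2894.0 m/s.
m₀/m_f = exp(Δv / v_e) = exp(6220 / 2894.0) = exp(2.1493) = 8.5789.
m_f = 274 / 8.5789 = 31.9388 t, so propellant = m₀ − m_f = 274 − 31.9388 = 242.0612 t.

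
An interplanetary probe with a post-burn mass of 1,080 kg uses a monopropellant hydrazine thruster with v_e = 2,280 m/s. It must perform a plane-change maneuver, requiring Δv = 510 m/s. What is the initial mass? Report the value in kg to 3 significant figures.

initial mass ≈ 1350 kg

m₀/m_f = exp(Δv / v_e) = exp(510 / 2280.0) = exp(0.2237) = 1.2507.
m₀ = m_f × 1.2507 = 1,080 × 1.2507 = 1,350.76 kg.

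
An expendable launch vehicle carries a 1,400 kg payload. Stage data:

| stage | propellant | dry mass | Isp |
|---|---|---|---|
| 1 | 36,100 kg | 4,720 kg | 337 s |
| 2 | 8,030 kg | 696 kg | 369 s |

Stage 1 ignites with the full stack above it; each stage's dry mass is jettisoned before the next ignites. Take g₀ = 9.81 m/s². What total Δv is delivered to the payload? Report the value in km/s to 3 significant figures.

Ignition mass of stage 1 = 36,100+4,720 + 8,030+696 + 1,400 = 50,946 kg.
Stage 1: m₀ = 50,946 kg, m_f = 50,946 − 36,100 = 14,846 kg; Δv = 337×9.81×ln(3.432) = 3306.0×1.2330 ≈ 4076 m/s.
Stage 2: m₀ = 10,126 kg, m_f = 10,126 − 8,030 = 2,096 kg; Δv = 369×9.81×ln(4.831) = 3619.9×1.5751 ≈ 5702 m/s.
Total Δv = 4076 + 5702 = 9778 m/s.

Δv ≈ 9.78 km/s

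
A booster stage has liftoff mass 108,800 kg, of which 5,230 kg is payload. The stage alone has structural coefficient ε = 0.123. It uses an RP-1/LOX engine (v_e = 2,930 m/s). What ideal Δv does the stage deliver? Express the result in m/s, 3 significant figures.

Stage wet mass = m₀ − payload = 108,800 − 5,230 = 103,570 kg.
Stage dry mass = ε × stage wet mass = 0.123 × 103,570 = 12,739.1 kg.
Burnout mass m_f = stage dry + payload = 12,739.1 + 5,230 = 17,969.1 kg.
By the Tsiolkovsky rocket equation, Δv = v_e · ln(108,800/17,969.1) = 2930.0 × ln(6.055) = 2930.0 × 1.8009 ≈ 5277 m/s.

Δv ≈ 5280 m/s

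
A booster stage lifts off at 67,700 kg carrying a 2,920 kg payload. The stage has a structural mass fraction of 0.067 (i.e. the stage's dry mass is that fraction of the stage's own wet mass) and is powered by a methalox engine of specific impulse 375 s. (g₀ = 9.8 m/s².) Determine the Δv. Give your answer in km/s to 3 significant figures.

Δv ≈ 8.21 km/s

Stage wet mass = m₀ − payload = 67,700 − 2,920 = 64,780 kg.
Stage dry mass = ε × stage wet mass = 0.067 × 64,780 = 4,340.26 kg.
Burnout mass m_f = stage dry + payload = 4,340.26 + 2,920 = 7,260.26 kg.
v_e = Isp · g₀ = 375 × 9.8 = 3675.0 m/s.
Using Δv = v_e ln(m₀/m_f): Δv = v_e · ln(67,700/7,260.26) = 3675.0 × ln(9.325) = 3675.0 × 2.2327 ≈ 8205 m/s.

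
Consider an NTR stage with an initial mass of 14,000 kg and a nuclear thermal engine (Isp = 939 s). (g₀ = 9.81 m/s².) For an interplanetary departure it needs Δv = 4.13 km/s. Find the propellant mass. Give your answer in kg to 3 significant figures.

propellant mass ≈ 5060 kg

v_e = Isp · g₀ = 939 × 9.81 = 9211.6 m/s.
Using Δv = v_e ln(m₀/m_f): m₀/m_f = exp(Δv / v_e) = exp(4130 / 9211.6) = exp(0.4483) = 1.5657.
m_f = 14,000 / 1.5657 = 8,941.69 kg, so propellant = m₀ − m_f = 14,000 − 8,941.69 = 5,058.31 kg.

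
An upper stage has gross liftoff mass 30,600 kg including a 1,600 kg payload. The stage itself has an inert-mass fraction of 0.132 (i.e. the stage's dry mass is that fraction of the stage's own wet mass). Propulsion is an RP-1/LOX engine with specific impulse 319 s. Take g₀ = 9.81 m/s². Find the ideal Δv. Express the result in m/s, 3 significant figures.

Δv ≈ 5410 m/s

Stage wet mass = m₀ − payload = 30,600 − 1,600 = 29,000 kg.
Stage dry mass = ε × stage wet mass = 0.132 × 29,000 = 3,828 kg.
Burnout mass m_f = stage dry + payload = 3,828 + 1,600 = 5,428 kg.
v_e = Isp · g₀ = 319 × 9.81 = 3129.4 m/s.
Rocket equation: Δv = v_e · ln(30,600/5,428) = 3129.4 × ln(5.637) = 3129.4 × 1.7294 ≈ 5412 m/s.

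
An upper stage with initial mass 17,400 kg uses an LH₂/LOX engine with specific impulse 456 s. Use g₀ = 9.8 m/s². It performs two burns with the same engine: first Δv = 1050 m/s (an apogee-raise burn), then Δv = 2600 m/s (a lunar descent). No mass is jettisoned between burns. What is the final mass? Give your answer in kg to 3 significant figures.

v_e = Isp · g₀ = 456 × 9.8 = 4468.8 m/s.
After the first burn: m = 17400 × exp(−1050/4468.8) = 17400 × 0.79060 = 13,756.4 kg.
After the second burn: m = 13,756.4 × exp(−2600/4468.8) = 13,756.4 × 0.55888 = 7,688.18 kg.

final mass ≈ 7690 kg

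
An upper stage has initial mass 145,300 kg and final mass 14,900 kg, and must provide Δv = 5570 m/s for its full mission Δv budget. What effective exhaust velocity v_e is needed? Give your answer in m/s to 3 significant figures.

v_e ≈ 2450 m/s

ln(m₀/m_f) = ln(145300/14900) = ln(9.752) = 2.2774.
From the ideal rocket equation, v_e = Δv / ln(m₀/m_f) = 5570 / 2.2774 = 2445.7 m/s.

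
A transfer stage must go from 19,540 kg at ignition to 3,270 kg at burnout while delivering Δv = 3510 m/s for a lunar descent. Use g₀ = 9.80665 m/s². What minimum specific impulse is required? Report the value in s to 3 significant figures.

ln(m₀/m_f) = ln(19540/3270) = ln(5.976) = 1.7877.
v_e = Δv / ln(m₀/m_f) = 3510 / 1.7877 = 1963.4 m/s.
Isp = v_e / g₀ = 1963.4 / 9.80665 = 200.2 s.

Isp ≈ 200 s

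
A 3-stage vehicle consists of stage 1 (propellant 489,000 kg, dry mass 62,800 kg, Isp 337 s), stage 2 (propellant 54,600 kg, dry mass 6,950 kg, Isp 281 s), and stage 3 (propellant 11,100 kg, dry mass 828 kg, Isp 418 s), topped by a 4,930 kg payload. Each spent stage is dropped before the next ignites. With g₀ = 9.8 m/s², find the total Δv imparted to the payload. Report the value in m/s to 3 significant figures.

Δv ≈ 12600 m/s

Ignition mass of stage 1 = 489,000+62,800 + 54,600+6,950 + 11,100+828 + 4,930 = 630,208 kg.
Stage 1: m₀ = 630,208 kg, m_f = 630,208 − 489,000 = 141,208 kg; Δv = 337×9.8×ln(4.463) = 3302.6×1.4958 ≈ 4940 m/s.
Stage 2: m₀ = 78,408 kg, m_f = 78,408 − 54,600 = 23,808 kg; Δv = 281×9.8×ln(3.293) = 2753.8×1.1919 ≈ 3282 m/s.
Stage 3: m₀ = 16,858 kg, m_f = 16,858 − 11,100 = 5,758 kg; Δv = 418×9.8×ln(2.928) = 4096.4×1.0742 ≈ 4400 m/s.
Total Δv = 4940 + 3282 + 4400 = 12622 m/s.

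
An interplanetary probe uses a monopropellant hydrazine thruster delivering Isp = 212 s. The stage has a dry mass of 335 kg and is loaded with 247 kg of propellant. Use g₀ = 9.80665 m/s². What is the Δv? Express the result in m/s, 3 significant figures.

Δv ≈ 1150 m/s

v_e = Isp · g₀ = 212 × 9.80665 = 2079.0 m/s.
m₀ = m_dry + m_prop = 335 + 247 = 582 kg.
By the Tsiolkovsky rocket equation, Δv = v_e · ln(m₀/m_f) = 2079.0 × ln(1.737) = 2079.0 × 0.5523 ≈ 1148.3 m/s.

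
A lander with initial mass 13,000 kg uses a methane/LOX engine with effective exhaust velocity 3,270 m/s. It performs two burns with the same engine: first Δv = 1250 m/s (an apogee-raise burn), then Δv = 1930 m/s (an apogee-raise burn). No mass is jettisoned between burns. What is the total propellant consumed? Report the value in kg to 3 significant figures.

After the first burn: m = 13000 × exp(−1250/3270.0) = 13000 × 0.68232 = 8,870.16 kg.
After the second burn: m = 8,870.16 × exp(−1930/3270.0) = 8,870.16 × 0.55421 = 4,915.93 kg.
Total propellant = m₀ − m_final = 13000 − 4,915.93 = 8,084.07 kg.

total propellant consumed ≈ 8080 kg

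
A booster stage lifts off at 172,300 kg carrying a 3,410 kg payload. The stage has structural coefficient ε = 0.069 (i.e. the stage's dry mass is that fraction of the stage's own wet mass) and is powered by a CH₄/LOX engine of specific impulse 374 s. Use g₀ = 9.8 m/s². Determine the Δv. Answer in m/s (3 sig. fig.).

Δv ≈ 8930 m/s

Stage wet mass = m₀ − payload = 172,300 − 3,410 = 168,890 kg.
Stage dry mass = ε × stage wet mass = 0.069 × 168,890 = 11,653.4 kg.
Burnout mass m_f = stage dry + payload = 11,653.4 + 3,410 = 15,063.4 kg.
v_e = Isp · g₀ = 374 × 9.8 = 3665.2 m/s.
Using Δv = v_e ln(m₀/m_f): Δv = v_e · ln(172,300/15,063.4) = 3665.2 × ln(11.44) = 3665.2 × 2.4370 ≈ 8932 m/s.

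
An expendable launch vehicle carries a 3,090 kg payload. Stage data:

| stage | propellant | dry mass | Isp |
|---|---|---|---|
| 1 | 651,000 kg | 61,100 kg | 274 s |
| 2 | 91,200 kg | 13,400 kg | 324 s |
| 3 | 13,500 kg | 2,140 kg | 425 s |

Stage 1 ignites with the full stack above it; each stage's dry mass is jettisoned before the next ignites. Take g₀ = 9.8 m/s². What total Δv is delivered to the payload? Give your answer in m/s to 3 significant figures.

Ignition mass of stage 1 = 651,000+61,100 + 91,200+13,400 + 13,500+2,140 + 3,090 = 835,430 kg.
Stage 1: m₀ = 835,430 kg, m_f = 835,430 − 651,000 = 184,430 kg; Δv = 274×9.8×ln(4.53) = 2685.2×1.5107 ≈ 4056 m/s.
Stage 2: m₀ = 123,330 kg, m_f = 123,330 − 91,200 = 32,130 kg; Δv = 324×9.8×ln(3.838) = 3175.2×1.3451 ≈ 4271 m/s.
Stage 3: m₀ = 18,730 kg, m_f = 18,730 − 13,500 = 5,230 kg; Δv = 425×9.8×ln(3.581) = 4165.0×1.2757 ≈ 5313 m/s.
Total Δv = 4056 + 4271 + 5313 = 13640 m/s.

Δv ≈ 13600 m/s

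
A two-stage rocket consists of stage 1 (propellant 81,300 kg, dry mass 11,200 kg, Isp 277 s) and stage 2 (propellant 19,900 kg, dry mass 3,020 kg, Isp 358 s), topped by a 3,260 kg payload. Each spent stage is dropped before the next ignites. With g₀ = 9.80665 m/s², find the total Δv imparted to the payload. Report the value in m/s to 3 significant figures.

Ignition mass of stage 1 = 81,300+11,200 + 19,900+3,020 + 3,260 = 118,680 kg.
Stage 1: m₀ = 118,680 kg, m_f = 118,680 − 81,300 = 37,380 kg; Δv = 277×9.80665×ln(3.175) = 2716.4×1.1553 ≈ 3138 m/s.
Stage 2: m₀ = 26,180 kg, m_f = 26,180 − 19,900 = 6,280 kg; Δv = 358×9.80665×ln(4.169) = 3510.8×1.4276 ≈ 5012 m/s.
Total Δv = 3138 + 5012 = 8150 m/s.

Δv ≈ 8150 m/s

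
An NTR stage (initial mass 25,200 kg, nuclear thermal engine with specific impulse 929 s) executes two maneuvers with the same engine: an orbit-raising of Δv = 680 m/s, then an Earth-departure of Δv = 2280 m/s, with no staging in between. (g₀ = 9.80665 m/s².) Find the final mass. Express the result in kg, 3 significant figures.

final mass ≈ 18200 kg

v_e = Isp · g₀ = 929 × 9.80665 = 9110.4 m/s.
After the first burn: m = 25200 × exp(−680/9110.4) = 25200 × 0.92808 = 23,387.6 kg.
After the second burn: m = 23,387.6 × exp(−2280/9110.4) = 23,387.6 × 0.77860 = 18,209.6 kg.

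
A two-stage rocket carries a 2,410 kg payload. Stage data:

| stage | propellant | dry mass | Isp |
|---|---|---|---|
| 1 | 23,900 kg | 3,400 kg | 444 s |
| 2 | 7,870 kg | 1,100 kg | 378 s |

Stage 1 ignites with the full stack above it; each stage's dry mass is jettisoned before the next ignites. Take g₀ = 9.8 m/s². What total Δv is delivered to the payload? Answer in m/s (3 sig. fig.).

Ignition mass of stage 1 = 23,900+3,400 + 7,870+1,100 + 2,410 = 38,680 kg.
Stage 1: m₀ = 38,680 kg, m_f = 38,680 − 23,900 = 14,780 kg; Δv = 444×9.8×ln(2.617) = 4351.2×0.9620 ≈ 4186 m/s.
Stage 2: m₀ = 11,380 kg, m_f = 11,380 − 7,870 = 3,510 kg; Δv = 378×9.8×ln(3.242) = 3704.4×1.1762 ≈ 4357 m/s.
Total Δv = 4186 + 4357 = 8543 m/s.

Δv ≈ 8540 m/s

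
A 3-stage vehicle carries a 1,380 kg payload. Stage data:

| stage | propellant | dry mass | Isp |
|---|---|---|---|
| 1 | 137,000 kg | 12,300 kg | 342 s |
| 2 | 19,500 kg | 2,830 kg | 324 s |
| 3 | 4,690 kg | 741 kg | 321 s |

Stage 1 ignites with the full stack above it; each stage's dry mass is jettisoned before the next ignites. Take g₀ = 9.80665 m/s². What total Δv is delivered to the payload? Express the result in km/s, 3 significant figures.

Δv ≈ 12.1 km/s

Ignition mass of stage 1 = 137,000+12,300 + 19,500+2,830 + 4,690+741 + 1,380 = 178,441 kg.
Stage 1: m₀ = 178,441 kg, m_f = 178,441 − 137,000 = 41,441 kg; Δv = 342×9.80665×ln(4.306) = 3353.9×1.4600 ≈ 4897 m/s.
Stage 2: m₀ = 29,141 kg, m_f = 29,141 − 19,500 = 9,641 kg; Δv = 324×9.80665×ln(3.023) = 3177.4×1.1061 ≈ 3515 m/s.
Stage 3: m₀ = 6,811 kg, m_f = 6,811 − 4,690 = 2,121 kg; Δv = 321×9.80665×ln(3.211) = 3147.9×1.1667 ≈ 3673 m/s.
Total Δv = 4897 + 3515 + 3673 = 12085 m/s.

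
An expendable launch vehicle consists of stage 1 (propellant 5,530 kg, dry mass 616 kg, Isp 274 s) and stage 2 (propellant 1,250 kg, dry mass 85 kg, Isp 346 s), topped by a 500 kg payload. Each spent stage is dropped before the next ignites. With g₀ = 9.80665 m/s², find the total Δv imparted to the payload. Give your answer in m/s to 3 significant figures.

Δv ≈ 7050 m/s

Ignition mass of stage 1 = 5,530+616 + 1,250+85 + 500 = 7,981 kg.
Stage 1: m₀ = 7,981 kg, m_f = 7,981 − 5,530 = 2,451 kg; Δv = 274×9.80665×ln(3.256) = 2687.0×1.1806 ≈ 3172 m/s.
Stage 2: m₀ = 1,835 kg, m_f = 1,835 − 1,250 = 585 kg; Δv = 346×9.80665×ln(3.137) = 3393.1×1.1432 ≈ 3879 m/s.
Total Δv = 3172 + 3879 = 7051 m/s.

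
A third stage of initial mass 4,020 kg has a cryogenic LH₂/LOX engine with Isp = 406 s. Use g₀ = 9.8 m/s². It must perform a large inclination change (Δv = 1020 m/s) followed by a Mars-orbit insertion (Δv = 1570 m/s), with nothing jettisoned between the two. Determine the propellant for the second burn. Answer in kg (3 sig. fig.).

v_e = Isp · g₀ = 406 × 9.8 = 3978.8 m/s.
After the first burn: m = 4020 × exp(−1020/3978.8) = 4020 × 0.77386 = 3,110.92 kg.
After the second burn: m = 3,110.92 × exp(−1570/3978.8) = 3,110.92 × 0.67396 = 2,096.64 kg.
Second-burn propellant = 3,110.92 − 2,096.64 = 1,014.28 kg.

propellant for the second burn ≈ 1010 kg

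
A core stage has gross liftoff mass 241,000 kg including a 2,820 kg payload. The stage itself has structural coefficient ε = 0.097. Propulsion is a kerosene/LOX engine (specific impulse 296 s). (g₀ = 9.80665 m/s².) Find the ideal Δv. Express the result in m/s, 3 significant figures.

Stage wet mass = m₀ − payload = 241,000 − 2,820 = 238,180 kg.
Stage dry mass = ε × stage wet mass = 0.097 × 238,180 = 23,103.5 kg.
Burnout mass m_f = stage dry + payload = 23,103.5 + 2,820 = 25,923.5 kg.
v_e = Isp · g₀ = 296 × 9.80665 = 2902.8 m/s.
Using Δv = v_e ln(m₀/m_f): Δv = v_e · ln(241,000/25,923.5) = 2902.8 × ln(9.297) = 2902.8 × 2.2296 ≈ 6472 m/s.

Δv ≈ 6470 m/s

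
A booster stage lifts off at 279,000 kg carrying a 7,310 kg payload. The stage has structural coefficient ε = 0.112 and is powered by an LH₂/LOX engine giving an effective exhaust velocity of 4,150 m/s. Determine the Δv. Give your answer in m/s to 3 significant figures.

Stage wet mass = m₀ − payload = 279,000 − 7,310 = 271,690 kg.
Stage dry mass = ε × stage wet mass = 0.112 × 271,690 = 30,429.3 kg.
Burnout mass m_f = stage dry + payload = 30,429.3 + 7,310 = 37,739.3 kg.
Rocket equation: Δv = v_e · ln(279,000/37,739.3) = 4150.0 × ln(7.393) = 4150.0 × 2.0005 ≈ 8302 m/s.

Δv ≈ 8300 m/s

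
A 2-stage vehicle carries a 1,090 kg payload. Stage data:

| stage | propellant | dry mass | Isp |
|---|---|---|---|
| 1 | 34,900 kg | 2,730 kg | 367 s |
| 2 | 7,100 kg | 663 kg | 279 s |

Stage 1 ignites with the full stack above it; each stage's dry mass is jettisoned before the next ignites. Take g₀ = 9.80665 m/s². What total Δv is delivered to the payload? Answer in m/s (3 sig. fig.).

Δv ≈ 9430 m/s

Ignition mass of stage 1 = 34,900+2,730 + 7,100+663 + 1,090 = 46,483 kg.
Stage 1: m₀ = 46,483 kg, m_f = 46,483 − 34,900 = 11,583 kg; Δv = 367×9.80665×ln(4.013) = 3599.0×1.3895 ≈ 5001 m/s.
Stage 2: m₀ = 8,853 kg, m_f = 8,853 − 7,100 = 1,753 kg; Δv = 279×9.80665×ln(5.05) = 2736.1×1.6194 ≈ 4431 m/s.
Total Δv = 5001 + 4431 = 9432 m/s.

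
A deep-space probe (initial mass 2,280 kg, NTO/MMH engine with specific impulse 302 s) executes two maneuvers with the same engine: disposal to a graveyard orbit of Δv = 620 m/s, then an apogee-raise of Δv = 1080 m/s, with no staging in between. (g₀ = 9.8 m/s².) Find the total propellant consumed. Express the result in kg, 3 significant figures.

total propellant consumed ≈ 996 kg

v_e = Isp · g₀ = 302 × 9.8 = 2959.6 m/s.
After the first burn: m = 2280 × exp(−620/2959.6) = 2280 × 0.81100 = 1,849.08 kg.
After the second burn: m = 1,849.08 × exp(−1080/2959.6) = 1,849.08 × 0.69426 = 1,283.74 kg.
Total propellant = m₀ − m_final = 2280 − 1,283.74 = 996.26 kg.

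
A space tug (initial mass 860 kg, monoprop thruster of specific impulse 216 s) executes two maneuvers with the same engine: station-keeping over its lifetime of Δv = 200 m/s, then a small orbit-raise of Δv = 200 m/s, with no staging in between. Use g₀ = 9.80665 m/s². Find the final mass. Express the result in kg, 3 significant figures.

final mass ≈ 712 kg

v_e = Isp · g₀ = 216 × 9.80665 = 2118.2 m/s.
After the first burn: m = 860 × exp(−200/2118.2) = 860 × 0.90990 = 782.514 kg.
After the second burn: m = 782.514 × exp(−200/2118.2) = 782.514 × 0.90990 = 712.009 kg.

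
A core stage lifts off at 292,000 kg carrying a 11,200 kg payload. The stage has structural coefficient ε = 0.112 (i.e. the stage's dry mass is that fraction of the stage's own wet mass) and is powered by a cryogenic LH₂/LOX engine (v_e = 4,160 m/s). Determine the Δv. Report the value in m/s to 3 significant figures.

Δv ≈ 8000 m/s

Stage wet mass = m₀ − payload = 292,000 − 11,200 = 280,800 kg.
Stage dry mass = ε × stage wet mass = 0.112 × 280,800 = 31,449.6 kg.
Burnout mass m_f = stage dry + payload = 31,449.6 + 11,200 = 42,649.6 kg.
Δv = v_e · ln(292,000/42,649.6) = 4160.0 × ln(6.846) = 4160.0 × 1.9237 ≈ 8003 m/s.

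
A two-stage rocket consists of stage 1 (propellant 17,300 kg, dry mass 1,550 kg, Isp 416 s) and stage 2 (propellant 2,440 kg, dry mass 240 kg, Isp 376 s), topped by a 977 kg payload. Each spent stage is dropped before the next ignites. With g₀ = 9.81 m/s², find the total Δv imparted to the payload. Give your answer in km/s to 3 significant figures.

Δv ≈ 10.0 km/s

Ignition mass of stage 1 = 17,300+1,550 + 2,440+240 + 977 = 22,507 kg.
Stage 1: m₀ = 22,507 kg, m_f = 22,507 − 17,300 = 5,207 kg; Δv = 416×9.81×ln(4.322) = 4081.0×1.4638 ≈ 5974 m/s.
Stage 2: m₀ = 3,657 kg, m_f = 3,657 − 2,440 = 1,217 kg; Δv = 376×9.81×ln(3.005) = 3688.6×1.1003 ≈ 4058 m/s.
Total Δv = 5974 + 4058 = 10032 m/s.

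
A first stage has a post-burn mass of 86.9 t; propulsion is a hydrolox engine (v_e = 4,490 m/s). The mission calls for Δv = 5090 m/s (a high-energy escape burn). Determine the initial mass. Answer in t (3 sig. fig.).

From the ideal rocket equation, m₀/m_f = exp(Δv / v_e) = exp(5090 / 4490.0) = exp(1.1336) = 3.1069.
m₀ = m_f × 3.1069 = 86.9 × 3.1069 = 269.99 t.

initial mass ≈ 270 t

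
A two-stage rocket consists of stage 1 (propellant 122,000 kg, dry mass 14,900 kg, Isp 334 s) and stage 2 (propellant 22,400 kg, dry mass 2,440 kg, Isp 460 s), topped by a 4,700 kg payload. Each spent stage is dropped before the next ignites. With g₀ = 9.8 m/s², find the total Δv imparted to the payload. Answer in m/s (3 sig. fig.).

Ignition mass of stage 1 = 122,000+14,900 + 22,400+2,440 + 4,700 = 166,440 kg.
Stage 1: m₀ = 166,440 kg, m_f = 166,440 − 122,000 = 44,440 kg; Δv = 334×9.8×ln(3.745) = 3273.2×1.3205 ≈ 4322 m/s.
Stage 2: m₀ = 29,540 kg, m_f = 29,540 − 22,400 = 7,140 kg; Δv = 460×9.8×ln(4.137) = 4508.0×1.4200 ≈ 6402 m/s.
Total Δv = 4322 + 6402 = 10724 m/s.

Δv ≈ 10700 m/s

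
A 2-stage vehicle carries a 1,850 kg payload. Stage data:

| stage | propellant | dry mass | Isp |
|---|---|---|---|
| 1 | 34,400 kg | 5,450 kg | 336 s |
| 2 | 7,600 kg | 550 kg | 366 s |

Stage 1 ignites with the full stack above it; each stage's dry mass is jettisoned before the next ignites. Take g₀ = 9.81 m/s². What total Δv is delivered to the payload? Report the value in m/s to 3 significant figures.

Δv ≈ 8990 m/s

Ignition mass of stage 1 = 34,400+5,450 + 7,600+550 + 1,850 = 49,850 kg.
Stage 1: m₀ = 49,850 kg, m_f = 49,850 − 34,400 = 15,450 kg; Δv = 336×9.81×ln(3.227) = 3296.2×1.1714 ≈ 3861 m/s.
Stage 2: m₀ = 10,000 kg, m_f = 10,000 − 7,600 = 2,400 kg; Δv = 366×9.81×ln(4.167) = 3590.5×1.4271 ≈ 5124 m/s.
Total Δv = 3861 + 5124 = 8985 m/s.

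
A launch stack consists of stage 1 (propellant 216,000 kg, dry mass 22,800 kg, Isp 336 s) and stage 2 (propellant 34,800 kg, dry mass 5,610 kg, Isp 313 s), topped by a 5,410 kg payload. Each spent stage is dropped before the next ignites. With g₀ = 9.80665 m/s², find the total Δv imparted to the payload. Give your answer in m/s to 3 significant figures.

Ignition mass of stage 1 = 216,000+22,800 + 34,800+5,610 + 5,410 = 284,620 kg.
Stage 1: m₀ = 284,620 kg, m_f = 284,620 − 216,000 = 68,620 kg; Δv = 336×9.80665×ln(4.148) = 3295.0×1.4226 ≈ 4687 m/s.
Stage 2: m₀ = 45,820 kg, m_f = 45,820 − 34,800 = 11,020 kg; Δv = 313×9.80665×ln(4.158) = 3069.5×1.4250 ≈ 4374 m/s.
Total Δv = 4687 + 4374 = 9061 m/s.

Δv ≈ 9060 m/s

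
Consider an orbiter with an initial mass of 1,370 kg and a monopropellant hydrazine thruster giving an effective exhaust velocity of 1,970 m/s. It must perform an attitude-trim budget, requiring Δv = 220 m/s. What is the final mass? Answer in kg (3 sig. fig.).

final mass ≈ 1230 kg

Using Δv = v_e ln(m₀/m_f): m₀/m_f = exp(Δv / v_e) = exp(220 / 1970.0) = exp(0.1117) = 1.1181.
m_f = m₀ / 1.1181 = 1,370 / 1.1181 = 1,225.29 kg.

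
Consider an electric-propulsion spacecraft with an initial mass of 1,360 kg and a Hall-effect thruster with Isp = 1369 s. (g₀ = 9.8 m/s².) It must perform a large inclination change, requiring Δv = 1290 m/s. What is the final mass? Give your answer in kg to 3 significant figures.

final mass ≈ 1240 kg

v_e = Isp · g₀ = 1369 × 9.8 = 13416.2 m/s.
m₀/m_f = exp(Δv / v_e) = exp(1290 / 13416.2) = exp(0.0962) = 1.1009.
m_f = m₀ / 1.1009 = 1,360 / 1.1009 = 1,235.35 kg.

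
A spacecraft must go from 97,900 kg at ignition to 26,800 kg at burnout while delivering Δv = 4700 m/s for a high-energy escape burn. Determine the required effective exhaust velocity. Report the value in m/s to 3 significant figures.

ln(m₀/m_f) = ln(97900/26800) = ln(3.653) = 1.2955.
From the ideal rocket equation, v_e = Δv / ln(m₀/m_f) = 4700 / 1.2955 = 3627.8 m/s.

v_e ≈ 3630 m/s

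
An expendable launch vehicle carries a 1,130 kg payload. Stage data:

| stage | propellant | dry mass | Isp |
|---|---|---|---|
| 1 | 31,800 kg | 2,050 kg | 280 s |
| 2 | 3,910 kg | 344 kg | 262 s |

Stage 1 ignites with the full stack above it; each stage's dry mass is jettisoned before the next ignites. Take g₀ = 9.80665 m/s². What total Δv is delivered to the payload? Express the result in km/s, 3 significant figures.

Ignition mass of stage 1 = 31,800+2,050 + 3,910+344 + 1,130 = 39,234 kg.
Stage 1: m₀ = 39,234 kg, m_f = 39,234 − 31,800 = 7,434 kg; Δv = 280×9.80665×ln(5.278) = 2745.9×1.6635 ≈ 4568 m/s.
Stage 2: m₀ = 5,384 kg, m_f = 5,384 − 3,910 = 1,474 kg; Δv = 262×9.80665×ln(3.653) = 2569.3×1.2955 ≈ 3328 m/s.
Total Δv = 4568 + 3328 = 7896 m/s.

Δv ≈ 7.90 km/s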